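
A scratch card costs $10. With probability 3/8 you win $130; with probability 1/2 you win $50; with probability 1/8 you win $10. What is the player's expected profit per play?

65

E[payout] = 130·3/8 + 50·1/2 + 10·1/8
 = 195/4 + 25 + 5/4
 = 75
Net = 75 - 10 = 65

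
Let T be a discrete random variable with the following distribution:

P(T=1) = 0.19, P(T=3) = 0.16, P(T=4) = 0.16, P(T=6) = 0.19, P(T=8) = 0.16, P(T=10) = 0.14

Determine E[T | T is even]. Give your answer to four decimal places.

P(T is even) = 0.16 + 0.19 + 0.16 + 0.14 = 0.65.
E[T | T is even] = [4·0.16 + 6·0.19 + 8·0.16 + 10·0.14] / 0.65
 = 4.46 / 0.65
 = 446/65

6.8615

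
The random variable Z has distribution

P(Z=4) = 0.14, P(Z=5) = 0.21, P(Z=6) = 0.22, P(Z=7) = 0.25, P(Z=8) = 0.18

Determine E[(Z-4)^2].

E[(Z-4)^2] = Σ (z-4)^2·P(Z=z)
 = 0·0.14 + 1·0.21 + 4·0.22 + 9·0.25 + 16·0.18
 = 0 + 0.21 + 0.88 + 2.25 + 2.88
 = 6.22

6.22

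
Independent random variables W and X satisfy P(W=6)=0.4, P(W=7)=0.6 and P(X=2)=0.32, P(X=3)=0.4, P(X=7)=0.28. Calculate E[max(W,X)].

E[max(W,X)] = Σ_w Σ_x max(w,x) · P(W=w)P(X=x)
 = 6·0.128 + 6·0.16 + 7·0.112 + 7·0.192 + 7·0.24 + 7·0.168
 = 0.768 + 0.96 + 0.784 + 1.344 + 1.68 + 1.176
 = 6.712

6.712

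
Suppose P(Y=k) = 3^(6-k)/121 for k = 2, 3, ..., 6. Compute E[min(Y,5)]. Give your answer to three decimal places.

2.471

E[min(Y,5)] = Σ min(y,5)·P(Y=y)
 = 2·81/121 + 3·27/121 + 4·9/121 + 5·3/121 + 5·1/121
 = 162/121 + 81/121 + 36/121 + 15/121 + 5/121
 = 299/121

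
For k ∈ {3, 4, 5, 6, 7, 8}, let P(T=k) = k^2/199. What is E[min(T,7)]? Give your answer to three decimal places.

6.146

E[min(T,7)] = Σ min(t,7)·P(T=t)
 = 3·9/199 + 4·16/199 + 5·25/199 + 6·36/199 + 7·49/199 + 7·64/199
 = 27/199 + 64/199 + 125/199 + 216/199 + 343/199 + 448/199
 = 1223/199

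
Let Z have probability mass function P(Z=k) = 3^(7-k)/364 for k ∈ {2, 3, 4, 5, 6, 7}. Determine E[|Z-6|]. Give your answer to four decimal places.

3.5137

E[|Z-6|] = Σ |z-6|·P(Z=z)
 = 4·243/364 + 3·81/364 + 2·27/364 + 1·9/364 + 0·3/364 + 1·1/364
 = 243/91 + 243/364 + 27/182 + 9/364 + 0 + 1/364
 = 1279/364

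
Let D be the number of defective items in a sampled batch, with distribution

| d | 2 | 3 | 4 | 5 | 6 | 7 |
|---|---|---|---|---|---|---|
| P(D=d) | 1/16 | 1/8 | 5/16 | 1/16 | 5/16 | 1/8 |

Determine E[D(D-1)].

E[D(D-1)] = Σ d(d-1)·P(D=d)
 = 2·1/16 + 6·1/8 + 12·5/16 + 20·1/16 + 30·5/16 + 42·1/8
 = 1/8 + 3/4 + 15/4 + 5/4 + 75/8 + 21/4
 = 41/2

20.5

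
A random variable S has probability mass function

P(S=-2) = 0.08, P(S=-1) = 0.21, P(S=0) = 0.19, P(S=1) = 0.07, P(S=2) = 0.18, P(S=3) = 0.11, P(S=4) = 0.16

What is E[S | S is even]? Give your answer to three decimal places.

P(S is even) = 0.08 + 0.19 + 0.18 + 0.16 = 0.61.
E[S | S is even] = [(-2)·0.08 + 0·0.19 + 2·0.18 + 4·0.16] / 0.61
 = 0.84 / 0.61
 = 84/61

1.377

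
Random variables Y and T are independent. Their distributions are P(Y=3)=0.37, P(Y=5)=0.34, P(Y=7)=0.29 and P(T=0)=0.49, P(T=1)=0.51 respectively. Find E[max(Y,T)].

E[max(Y,T)] = Σ_y Σ_t max(y,t) · P(Y=y)P(T=t)
 = 3·0.1813 + 3·0.1887 + 5·0.1666 + 5·0.1734 + 7·0.1421 + 7·0.1479
 = 0.5439 + 0.5661 + 0.833 + 0.867 + 0.9947 + 1.0353
 = 4.84

4.84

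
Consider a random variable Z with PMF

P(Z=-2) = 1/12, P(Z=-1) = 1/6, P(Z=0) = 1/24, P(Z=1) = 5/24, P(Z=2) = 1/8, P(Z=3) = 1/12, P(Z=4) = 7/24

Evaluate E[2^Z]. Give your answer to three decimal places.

6.396

E[2^Z] = Σ 2^z·P(Z=z)
 = 1/4·1/12 + 1/2·1/6 + 1·1/24 + 2·5/24 + 4·1/8 + 8·1/12 + 16·7/24
 = 1/48 + 1/12 + 1/24 + 5/12 + 1/2 + 2/3 + 14/3
 = 307/48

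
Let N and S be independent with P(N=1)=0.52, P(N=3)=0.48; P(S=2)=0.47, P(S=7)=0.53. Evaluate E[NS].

9.114

E[NS] = Σ_n Σ_s ns · P(N=n)P(S=s)
 = 2·0.2444 + 7·0.2756 + 6·0.2256 + 21·0.2544
 = 0.4888 + 1.9292 + 1.3536 + 5.3424
 = 9.114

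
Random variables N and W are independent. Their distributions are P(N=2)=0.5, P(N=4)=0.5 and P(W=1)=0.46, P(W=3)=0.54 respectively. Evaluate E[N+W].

5.08

E[N+W] = Σ_n Σ_w (n+w) · P(N=n)P(W=w)
 = 3·0.23 + 5·0.27 + 5·0.23 + 7·0.27
 = 0.69 + 1.35 + 1.15 + 1.89
 = 5.08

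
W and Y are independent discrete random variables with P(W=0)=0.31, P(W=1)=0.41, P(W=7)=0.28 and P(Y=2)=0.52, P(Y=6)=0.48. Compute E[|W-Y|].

3.2748

E[|W-Y|] = Σ_w Σ_y |w-y| · P(W=w)P(Y=y)
 = 2·0.1612 + 6·0.1488 + 1·0.2132 + 5·0.1968 + 5·0.1456 + 1·0.1344
 = 0.3224 + 0.8928 + 0.2132 + 0.984 + 0.728 + 0.1344
 = 3.2748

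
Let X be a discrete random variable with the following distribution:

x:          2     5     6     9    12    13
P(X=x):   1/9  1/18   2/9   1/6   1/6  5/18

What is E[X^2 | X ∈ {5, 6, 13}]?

P(X ∈ {5, 6, 13}) = 1/18 + 2/9 + 5/18 = 5/9.
E[X^2 | X ∈ {5, 6, 13}] = [25·1/18 + 36·2/9 + 169·5/18] / (5/9)
 = 169/3 / (5/9)
 = 507/5

101.4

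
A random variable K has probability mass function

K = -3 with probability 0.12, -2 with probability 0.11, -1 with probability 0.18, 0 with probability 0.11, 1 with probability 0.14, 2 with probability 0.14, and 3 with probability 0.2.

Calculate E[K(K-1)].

3.94

E[K(K-1)] = Σ k(k-1)·P(K=k)
 = 12·0.12 + 6·0.11 + 2·0.18 + 0·0.11 + 0·0.14 + 2·0.14 + 6·0.2
 = 1.44 + 0.66 + 0.36 + 0 + 0 + 0.28 + 1.2
 = 3.94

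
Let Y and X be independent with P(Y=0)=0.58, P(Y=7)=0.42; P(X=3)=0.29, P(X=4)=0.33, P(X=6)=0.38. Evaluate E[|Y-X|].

E[|Y-X|] = Σ_y Σ_x |y-x| · P(Y=y)P(X=x)
 = 3·0.1682 + 4·0.1914 + 6·0.2204 + 4·0.1218 + 3·0.1386 + 1·0.1596
 = 0.5046 + 0.7656 + 1.3224 + 0.4872 + 0.4158 + 0.1596
 = 3.6552

3.6552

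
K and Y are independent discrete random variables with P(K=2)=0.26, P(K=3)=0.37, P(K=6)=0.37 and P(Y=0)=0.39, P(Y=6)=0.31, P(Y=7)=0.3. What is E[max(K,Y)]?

5.4615

E[max(K,Y)] = Σ_k Σ_y max(k,y) · P(K=k)P(Y=y)
 = 2·0.1014 + 6·0.0806 + 7·0.078 + 3·0.1443 + 6·0.1147 + 7·0.111 + 6·0.1443 + 6·0.1147 + 7·0.111
 = 0.2028 + 0.4836 + 0.546 + 0.4329 + 0.6882 + 0.777 + 0.8658 + 0.6882 + 0.777
 = 5.4615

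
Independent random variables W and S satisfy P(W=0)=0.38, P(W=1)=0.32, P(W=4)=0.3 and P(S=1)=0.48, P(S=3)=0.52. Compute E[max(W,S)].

E[max(W,S)] = Σ_w Σ_s max(w,s) · P(W=w)P(S=s)
 = 1·0.1824 + 3·0.1976 + 1·0.1536 + 3·0.1664 + 4·0.144 + 4·0.156
 = 0.1824 + 0.5928 + 0.1536 + 0.4992 + 0.576 + 0.624
 = 2.628

2.628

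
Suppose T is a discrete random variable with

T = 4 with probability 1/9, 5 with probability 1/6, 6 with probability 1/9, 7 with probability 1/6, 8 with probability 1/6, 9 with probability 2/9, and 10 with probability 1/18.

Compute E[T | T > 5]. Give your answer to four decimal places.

P(T > 5) = 1/9 + 1/6 + 1/6 + 2/9 + 1/18 = 13/18.
E[T | T > 5] = [6·1/9 + 7·1/6 + 8·1/6 + 9·2/9 + 10·1/18] / (13/18)
 = 103/18 / (13/18)
 = 103/13

7.9231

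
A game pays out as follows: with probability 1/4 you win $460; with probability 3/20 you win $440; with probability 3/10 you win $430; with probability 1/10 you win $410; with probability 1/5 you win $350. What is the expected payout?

E[payout] = 460·1/4 + 440·3/20 + 430·3/10 + 410·1/10 + 350·1/5
 = 115 + 66 + 129 + 41 + 70
 = 421

421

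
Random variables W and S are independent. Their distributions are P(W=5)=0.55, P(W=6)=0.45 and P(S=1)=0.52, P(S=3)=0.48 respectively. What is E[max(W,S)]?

E[max(W,S)] = Σ_w Σ_s max(w,s) · P(W=w)P(S=s)
 = 5·0.286 + 5·0.264 + 6·0.234 + 6·0.216
 = 1.43 + 1.32 + 1.404 + 1.296
 = 5.45

5.45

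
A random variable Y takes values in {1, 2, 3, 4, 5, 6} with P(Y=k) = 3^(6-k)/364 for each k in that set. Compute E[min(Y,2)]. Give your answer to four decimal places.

E[min(Y,2)] = Σ min(y,2)·P(Y=y)
 = 1·243/364 + 2·81/364 + 2·27/364 + 2·9/364 + 2·3/364 + 2·1/364
 = 243/364 + 81/182 + 27/182 + 9/182 + 3/182 + 1/182
 = 485/364

1.3324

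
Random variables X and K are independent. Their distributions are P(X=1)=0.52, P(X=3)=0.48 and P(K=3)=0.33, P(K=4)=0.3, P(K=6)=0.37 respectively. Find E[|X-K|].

E[|X-K|] = Σ_x Σ_k |x-k| · P(X=x)P(K=k)
 = 2·0.1716 + 3·0.156 + 5·0.1924 + 0·0.1584 + 1·0.144 + 3·0.1776
 = 0.3432 + 0.468 + 0.962 + 0 + 0.144 + 0.5328
 = 2.45

2.45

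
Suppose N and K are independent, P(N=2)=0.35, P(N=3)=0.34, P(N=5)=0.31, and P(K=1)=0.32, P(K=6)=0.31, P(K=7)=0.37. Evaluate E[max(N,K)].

E[max(N,K)] = Σ_n Σ_k max(n,k) · P(N=n)P(K=k)
 = 2·0.112 + 6·0.1085 + 7·0.1295 + 3·0.1088 + 6·0.1054 + 7·0.1258 + 5·0.0992 + 6·0.0961 + 7·0.1147
 = 0.224 + 0.651 + 0.9065 + 0.3264 + 0.6324 + 0.8806 + 0.496 + 0.5766 + 0.8029
 = 5.4964

5.4964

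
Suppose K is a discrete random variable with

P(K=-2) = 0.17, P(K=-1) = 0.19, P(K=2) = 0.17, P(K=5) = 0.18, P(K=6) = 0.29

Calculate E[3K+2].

E[3K+2] = Σ (3k+2)·P(K=k)
 = (-4)·0.17 + (-1)·0.19 + 8·0.17 + 17·0.18 + 20·0.29
 = (-0.68) + (-0.19) + 1.36 + 3.06 + 5.8
 = 9.35

9.35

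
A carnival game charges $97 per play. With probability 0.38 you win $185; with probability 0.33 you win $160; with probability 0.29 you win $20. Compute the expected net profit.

31.9

E[payout] = 185·0.38 + 160·0.33 + 20·0.29
 = 70.3 + 52.8 + 5.8
 = 128.9
Net = 128.9 - 97 = 31.9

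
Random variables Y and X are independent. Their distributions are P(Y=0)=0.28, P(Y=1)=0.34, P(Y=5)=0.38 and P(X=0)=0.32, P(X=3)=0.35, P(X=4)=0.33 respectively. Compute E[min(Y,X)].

1.1318

E[min(Y,X)] = Σ_y Σ_x min(y,x) · P(Y=y)P(X=x)
 = 0·0.0896 + 0·0.098 + 0·0.0924 + 0·0.1088 + 1·0.119 + 1·0.1122 + 0·0.1216 + 3·0.133 + 4·0.1254
 = 0 + 0 + 0 + 0 + 0.119 + 0.1122 + 0 + 0.399 + 0.5016
 = 1.1318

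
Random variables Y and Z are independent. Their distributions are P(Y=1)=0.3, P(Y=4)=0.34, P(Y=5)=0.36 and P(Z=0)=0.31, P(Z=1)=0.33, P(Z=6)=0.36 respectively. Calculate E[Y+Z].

5.95

E[Y+Z] = Σ_y Σ_z (y+z) · P(Y=y)P(Z=z)
 = 1·0.093 + 2·0.099 + 7·0.108 + 4·0.1054 + 5·0.1122 + 10·0.1224 + 5·0.1116 + 6·0.1188 + 11·0.1296
 = 0.093 + 0.198 + 0.756 + 0.4216 + 0.561 + 1.224 + 0.558 + 0.7128 + 1.4256
 = 5.95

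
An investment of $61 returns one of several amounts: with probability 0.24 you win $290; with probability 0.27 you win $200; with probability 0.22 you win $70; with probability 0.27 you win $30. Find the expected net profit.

86.1

E[payout] = 290·0.24 + 200·0.27 + 70·0.22 + 30·0.27
 = 69.6 + 54 + 15.4 + 8.1
 = 147.1
Net = 147.1 - 61 = 86.1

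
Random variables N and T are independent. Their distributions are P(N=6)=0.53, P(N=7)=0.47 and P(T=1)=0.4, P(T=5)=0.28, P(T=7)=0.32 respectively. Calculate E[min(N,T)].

3.8704

E[min(N,T)] = Σ_n Σ_t min(n,t) · P(N=n)P(T=t)
 = 1·0.212 + 5·0.1484 + 6·0.1696 + 1·0.188 + 5·0.1316 + 7·0.1504
 = 0.212 + 0.742 + 1.0176 + 0.188 + 0.658 + 1.0528
 = 3.8704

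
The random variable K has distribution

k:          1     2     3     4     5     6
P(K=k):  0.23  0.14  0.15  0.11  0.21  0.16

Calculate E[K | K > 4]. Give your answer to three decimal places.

5.432

P(K > 4) = 0.21 + 0.16 = 0.37.
E[K | K > 4] = [5·0.21 + 6·0.16] / 0.37
 = 2.01 / 0.37
 = 201/37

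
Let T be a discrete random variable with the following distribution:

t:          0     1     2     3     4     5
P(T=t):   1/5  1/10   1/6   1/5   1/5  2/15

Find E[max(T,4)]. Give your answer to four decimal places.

4.1333

E[max(T,4)] = Σ max(t,4)·P(T=t)
 = 4·1/5 + 4·1/10 + 4·1/6 + 4·1/5 + 4·1/5 + 5·2/15
 = 4/5 + 2/5 + 2/3 + 4/5 + 4/5 + 2/3
 = 62/15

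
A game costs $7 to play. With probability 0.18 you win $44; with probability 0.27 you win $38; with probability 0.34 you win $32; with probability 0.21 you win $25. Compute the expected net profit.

E[payout] = 44·0.18 + 38·0.27 + 32·0.34 + 25·0.21
 = 7.92 + 10.26 + 10.88 + 5.25
 = 34.31
Net = 34.31 - 7 = 27.31

27.31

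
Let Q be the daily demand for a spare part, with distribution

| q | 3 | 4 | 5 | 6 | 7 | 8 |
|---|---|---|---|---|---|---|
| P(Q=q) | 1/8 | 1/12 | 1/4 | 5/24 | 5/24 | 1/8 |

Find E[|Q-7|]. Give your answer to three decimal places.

E[|Q-7|] = Σ |q-7|·P(Q=q)
 = 4·1/8 + 3·1/12 + 2·1/4 + 1·5/24 + 0·5/24 + 1·1/8
 = 1/2 + 1/4 + 1/2 + 5/24 + 0 + 1/8
 = 19/12

1.583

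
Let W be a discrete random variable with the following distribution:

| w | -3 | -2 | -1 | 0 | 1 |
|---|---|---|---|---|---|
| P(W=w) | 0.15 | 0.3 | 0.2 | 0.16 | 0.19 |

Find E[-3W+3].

E[-3W+3] = Σ (-3w+3)·P(W=w)
 = 12·0.15 + 9·0.3 + 6·0.2 + 3·0.16 + 0·0.19
 = 1.8 + 2.7 + 1.2 + 0.48 + 0
 = 6.18

6.18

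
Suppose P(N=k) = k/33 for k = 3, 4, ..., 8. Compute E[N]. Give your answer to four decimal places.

6.0303

E[N] = Σ n·P(N=n)
 = 3·1/11 + 4·4/33 + 5·5/33 + 6·2/11 + 7·7/33 + 8·8/33
 = 3/11 + 16/33 + 25/33 + 12/11 + 49/33 + 64/33
 = 199/33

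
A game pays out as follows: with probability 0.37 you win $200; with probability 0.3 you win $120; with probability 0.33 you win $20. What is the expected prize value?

E[payout] = 200·0.37 + 120·0.3 + 20·0.33
 = 74 + 36 + 6.6
 = 116.6

116.6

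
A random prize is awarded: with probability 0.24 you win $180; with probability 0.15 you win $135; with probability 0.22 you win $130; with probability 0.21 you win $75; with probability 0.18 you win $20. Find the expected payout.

111.4

E[payout] = 180·0.24 + 135·0.15 + 130·0.22 + 75·0.21 + 20·0.18
 = 43.2 + 20.25 + 28.6 + 15.75 + 3.6
 = 111.4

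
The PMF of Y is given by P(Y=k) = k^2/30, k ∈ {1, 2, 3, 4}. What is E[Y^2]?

11.8

E[Y^2] = Σ y^2·P(Y=y)
 = 1·1/30 + 4·2/15 + 9·3/10 + 16·8/15
 = 1/30 + 8/15 + 27/10 + 128/15
 = 59/5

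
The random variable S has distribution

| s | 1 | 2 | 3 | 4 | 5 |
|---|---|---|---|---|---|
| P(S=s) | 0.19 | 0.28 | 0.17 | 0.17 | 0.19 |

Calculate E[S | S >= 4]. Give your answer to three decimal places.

P(S >= 4) = 0.17 + 0.19 = 0.36.
E[S | S >= 4] = [4·0.17 + 5·0.19] / 0.36
 = 1.63 / 0.36
 = 163/36

4.528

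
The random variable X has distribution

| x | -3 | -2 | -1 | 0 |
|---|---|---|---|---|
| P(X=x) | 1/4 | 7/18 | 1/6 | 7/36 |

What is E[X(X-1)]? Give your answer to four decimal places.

5.6667

E[X(X-1)] = Σ x(x-1)·P(X=x)
 = 12·1/4 + 6·7/18 + 2·1/6 + 0·7/36
 = 3 + 7/3 + 1/3 + 0
 = 17/3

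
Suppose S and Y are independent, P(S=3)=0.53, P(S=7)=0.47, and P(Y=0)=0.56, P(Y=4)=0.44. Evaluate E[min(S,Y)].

E[min(S,Y)] = Σ_s Σ_y min(s,y) · P(S=s)P(Y=y)
 = 0·0.2968 + 3·0.2332 + 0·0.2632 + 4·0.2068
 = 0 + 0.6996 + 0 + 0.8272
 = 1.5268

1.5268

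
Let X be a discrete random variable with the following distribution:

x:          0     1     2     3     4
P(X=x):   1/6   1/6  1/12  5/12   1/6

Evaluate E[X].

2.25

E[X] = Σ x·P(X=x)
 = 0·1/6 + 1·1/6 + 2·1/12 + 3·5/12 + 4·1/6
 = 0 + 1/6 + 1/6 + 5/4 + 2/3
 = 9/4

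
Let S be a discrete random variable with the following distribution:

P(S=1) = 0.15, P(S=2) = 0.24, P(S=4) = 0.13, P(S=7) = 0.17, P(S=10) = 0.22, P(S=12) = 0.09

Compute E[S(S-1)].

40.86

E[S(S-1)] = Σ s(s-1)·P(S=s)
 = 0·0.15 + 2·0.24 + 12·0.13 + 42·0.17 + 90·0.22 + 132·0.09
 = 0 + 0.48 + 1.56 + 7.14 + 19.8 + 11.88
 = 40.86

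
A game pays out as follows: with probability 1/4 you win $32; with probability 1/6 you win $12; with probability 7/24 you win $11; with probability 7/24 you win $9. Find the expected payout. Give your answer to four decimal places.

E[payout] = 32·1/4 + 12·1/6 + 11·7/24 + 9·7/24
 = 8 + 2 + 77/24 + 21/8
 = 95/6

15.8333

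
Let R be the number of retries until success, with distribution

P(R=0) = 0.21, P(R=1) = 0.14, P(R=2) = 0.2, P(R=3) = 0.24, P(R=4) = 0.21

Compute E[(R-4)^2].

E[(R-4)^2] = Σ (r-4)^2·P(R=r)
 = 16·0.21 + 9·0.14 + 4·0.2 + 1·0.24 + 0·0.21
 = 3.36 + 1.26 + 0.8 + 0.24 + 0
 = 5.66

5.66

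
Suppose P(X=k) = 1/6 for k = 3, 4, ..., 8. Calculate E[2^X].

E[2^X] = Σ 2^x·P(X=x)
 = 8·1/6 + 16·1/6 + 32·1/6 + 64·1/6 + 128·1/6 + 256·1/6
 = 4/3 + 8/3 + 16/3 + 32/3 + 64/3 + 128/3
 = 84

84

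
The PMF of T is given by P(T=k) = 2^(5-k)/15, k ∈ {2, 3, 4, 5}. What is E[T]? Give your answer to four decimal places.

E[T] = Σ t·P(T=t)
 = 2·8/15 + 3·4/15 + 4·2/15 + 5·1/15
 = 16/15 + 4/5 + 8/15 + 1/3
 = 41/15

2.7333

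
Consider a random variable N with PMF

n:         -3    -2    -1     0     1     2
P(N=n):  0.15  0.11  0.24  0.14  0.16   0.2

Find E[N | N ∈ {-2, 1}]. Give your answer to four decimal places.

P(N ∈ {-2, 1}) = 0.11 + 0.16 = 0.27.
E[N | N ∈ {-2, 1}] = [(-2)·0.11 + 1·0.16] / 0.27
 = -0.06 / 0.27
 = -2/9

-0.2222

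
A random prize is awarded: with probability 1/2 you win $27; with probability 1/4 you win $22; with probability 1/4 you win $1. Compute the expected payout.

E[payout] = 27·1/2 + 22·1/4 + 1·1/4
 = 27/2 + 11/2 + 1/4
 = 77/4

19.25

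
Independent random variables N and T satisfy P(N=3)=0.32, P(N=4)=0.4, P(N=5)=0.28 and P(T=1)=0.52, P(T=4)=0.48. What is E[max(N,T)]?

E[max(N,T)] = Σ_n Σ_t max(n,t) · P(N=n)P(T=t)
 = 3·0.1664 + 4·0.1536 + 4·0.208 + 4·0.192 + 5·0.1456 + 5·0.1344
 = 0.4992 + 0.6144 + 0.832 + 0.768 + 0.728 + 0.672
 = 4.1136

4.1136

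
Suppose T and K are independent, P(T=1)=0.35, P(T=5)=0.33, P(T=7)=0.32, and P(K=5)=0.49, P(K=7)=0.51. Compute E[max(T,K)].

E[max(T,K)] = Σ_t Σ_k max(t,k) · P(T=t)P(K=k)
 = 5·0.1715 + 7·0.1785 + 5·0.1617 + 7·0.1683 + 7·0.1568 + 7·0.1632
 = 0.8575 + 1.2495 + 0.8085 + 1.1781 + 1.0976 + 1.1424
 = 6.3336

6.3336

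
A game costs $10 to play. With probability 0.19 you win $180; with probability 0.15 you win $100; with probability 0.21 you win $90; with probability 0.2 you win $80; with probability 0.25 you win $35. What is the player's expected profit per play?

82.85

E[payout] = 180·0.19 + 100·0.15 + 90·0.21 + 80·0.2 + 35·0.25
 = 34.2 + 15 + 18.9 + 16 + 8.75
 = 92.85
Net = 92.85 - 10 = 82.85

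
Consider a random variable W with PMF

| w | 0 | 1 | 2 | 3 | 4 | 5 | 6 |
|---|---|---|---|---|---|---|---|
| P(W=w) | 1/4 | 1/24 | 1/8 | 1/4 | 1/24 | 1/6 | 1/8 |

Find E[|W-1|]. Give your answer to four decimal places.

2.2917

E[|W-1|] = Σ |w-1|·P(W=w)
 = 1·1/4 + 0·1/24 + 1·1/8 + 2·1/4 + 3·1/24 + 4·1/6 + 5·1/8
 = 1/4 + 0 + 1/8 + 1/2 + 1/8 + 2/3 + 5/8
 = 55/24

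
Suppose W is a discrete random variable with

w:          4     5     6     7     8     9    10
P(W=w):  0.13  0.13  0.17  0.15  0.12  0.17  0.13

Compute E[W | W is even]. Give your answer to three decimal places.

6.909

P(W is even) = 0.13 + 0.17 + 0.12 + 0.13 = 0.55.
E[W | W is even] = [4·0.13 + 6·0.17 + 8·0.12 + 10·0.13] / 0.55
 = 3.8 / 0.55
 = 76/11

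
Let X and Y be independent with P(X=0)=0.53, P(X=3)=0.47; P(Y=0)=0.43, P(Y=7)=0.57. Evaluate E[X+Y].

5.4

E[X+Y] = Σ_x Σ_y (x+y) · P(X=x)P(Y=y)
 = 0·0.2279 + 7·0.3021 + 3·0.2021 + 10·0.2679
 = 0 + 2.1147 + 0.6063 + 2.679
 = 5.4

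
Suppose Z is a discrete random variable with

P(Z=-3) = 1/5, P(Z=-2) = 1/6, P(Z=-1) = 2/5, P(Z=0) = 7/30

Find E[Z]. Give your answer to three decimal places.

-1.333

E[Z] = Σ z·P(Z=z)
 = (-3)·1/5 + (-2)·1/6 + (-1)·2/5 + 0·7/30
 = (-3/5) + (-1/3) + (-2/5) + 0
 = -4/3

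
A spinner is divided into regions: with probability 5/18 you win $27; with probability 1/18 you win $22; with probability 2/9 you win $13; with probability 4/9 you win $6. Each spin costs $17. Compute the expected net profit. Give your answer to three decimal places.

E[payout] = 27·5/18 + 22·1/18 + 13·2/9 + 6·4/9
 = 15/2 + 11/9 + 26/9 + 8/3
 = 257/18
Net = 257/18 - 17 = -49/18

-2.722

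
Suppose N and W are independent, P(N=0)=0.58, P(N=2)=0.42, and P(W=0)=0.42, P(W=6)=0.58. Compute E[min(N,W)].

E[min(N,W)] = Σ_n Σ_w min(n,w) · P(N=n)P(W=w)
 = 0·0.2436 + 0·0.3364 + 0·0.1764 + 2·0.2436
 = 0 + 0 + 0 + 0.4872
 = 0.4872

0.4872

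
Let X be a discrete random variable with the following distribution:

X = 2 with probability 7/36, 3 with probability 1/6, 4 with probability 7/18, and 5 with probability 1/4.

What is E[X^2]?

14.75

E[X^2] = Σ x^2·P(X=x)
 = 4·7/36 + 9·1/6 + 16·7/18 + 25·1/4
 = 7/9 + 3/2 + 56/9 + 25/4
 = 59/4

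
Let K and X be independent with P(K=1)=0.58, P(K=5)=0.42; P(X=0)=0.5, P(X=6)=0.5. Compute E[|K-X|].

E[|K-X|] = Σ_k Σ_x |k-x| · P(K=k)P(X=x)
 = 1·0.29 + 5·0.29 + 5·0.21 + 1·0.21
 = 0.29 + 1.45 + 1.05 + 0.21
 = 3

3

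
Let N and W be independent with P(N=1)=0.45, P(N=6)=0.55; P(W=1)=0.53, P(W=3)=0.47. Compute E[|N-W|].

E[|N-W|] = Σ_n Σ_w |n-w| · P(N=n)P(W=w)
 = 0·0.2385 + 2·0.2115 + 5·0.2915 + 3·0.2585
 = 0 + 0.423 + 1.4575 + 0.7755
 = 2.656

2.656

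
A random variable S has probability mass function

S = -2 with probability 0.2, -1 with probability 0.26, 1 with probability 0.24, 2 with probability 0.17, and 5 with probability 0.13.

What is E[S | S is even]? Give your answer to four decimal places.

-0.1622

P(S is even) = 0.2 + 0.17 = 0.37.
E[S | S is even] = [(-2)·0.2 + 2·0.17] / 0.37
 = -0.06 / 0.37
 = -6/37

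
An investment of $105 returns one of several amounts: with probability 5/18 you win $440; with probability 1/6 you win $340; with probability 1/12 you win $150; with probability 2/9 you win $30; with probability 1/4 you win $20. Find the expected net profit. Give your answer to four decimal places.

E[payout] = 440·5/18 + 340·1/6 + 150·1/12 + 30·2/9 + 20·1/4
 = 1100/9 + 170/3 + 25/2 + 20/3 + 5
 = 3655/18
Net = 3655/18 - 105 = 1765/18

98.0556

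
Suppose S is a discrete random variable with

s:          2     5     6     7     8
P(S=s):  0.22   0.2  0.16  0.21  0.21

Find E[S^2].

35.37

E[S^2] = Σ s^2·P(S=s)
 = 4·0.22 + 25·0.2 + 36·0.16 + 49·0.21 + 64·0.21
 = 0.88 + 5 + 5.76 + 10.29 + 13.44
 = 35.37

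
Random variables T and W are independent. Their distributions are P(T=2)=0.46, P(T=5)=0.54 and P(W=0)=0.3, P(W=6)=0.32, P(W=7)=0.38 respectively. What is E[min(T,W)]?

2.534

E[min(T,W)] = Σ_t Σ_w min(t,w) · P(T=t)P(W=w)
 = 0·0.138 + 2·0.1472 + 2·0.1748 + 0·0.162 + 5·0.1728 + 5·0.2052
 = 0 + 0.2944 + 0.3496 + 0 + 0.864 + 1.026
 = 2.534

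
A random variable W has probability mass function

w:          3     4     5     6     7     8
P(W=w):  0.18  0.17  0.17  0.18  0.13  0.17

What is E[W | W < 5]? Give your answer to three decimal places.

3.486

P(W < 5) = 0.18 + 0.17 = 0.35.
E[W | W < 5] = [3·0.18 + 4·0.17] / 0.35
 = 1.22 / 0.35
 = 122/35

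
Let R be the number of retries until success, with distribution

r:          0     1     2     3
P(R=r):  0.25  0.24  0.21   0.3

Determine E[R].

1.56

E[R] = Σ r·P(R=r)
 = 0·0.25 + 1·0.24 + 2·0.21 + 3·0.3
 = 0 + 0.24 + 0.42 + 0.9
 = 1.56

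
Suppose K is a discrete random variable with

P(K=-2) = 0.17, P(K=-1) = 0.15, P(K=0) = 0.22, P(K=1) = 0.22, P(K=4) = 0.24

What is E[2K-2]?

E[2K-2] = Σ (2k-2)·P(K=k)
 = (-6)·0.17 + (-4)·0.15 + (-2)·0.22 + 0·0.22 + 6·0.24
 = (-1.02) + (-0.6) + (-0.44) + 0 + 1.44
 = -0.62

-0.62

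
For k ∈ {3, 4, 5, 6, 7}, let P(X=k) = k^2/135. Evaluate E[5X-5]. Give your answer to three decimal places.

23.704

E[5X-5] = Σ (5x-5)·P(X=x)
 = 10·1/15 + 15·16/135 + 20·5/27 + 25·4/15 + 30·49/135
 = 2/3 + 16/9 + 100/27 + 20/3 + 98/9
 = 640/27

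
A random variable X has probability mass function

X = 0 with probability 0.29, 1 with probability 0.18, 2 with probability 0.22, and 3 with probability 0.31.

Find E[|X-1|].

E[|X-1|] = Σ |x-1|·P(X=x)
 = 1·0.29 + 0·0.18 + 1·0.22 + 2·0.31
 = 0.29 + 0 + 0.22 + 0.62
 = 1.13

1.13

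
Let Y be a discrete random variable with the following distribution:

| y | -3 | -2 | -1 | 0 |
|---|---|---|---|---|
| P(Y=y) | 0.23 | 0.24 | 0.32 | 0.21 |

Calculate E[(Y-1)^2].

E[(Y-1)^2] = Σ (y-1)^2·P(Y=y)
 = 16·0.23 + 9·0.24 + 4·0.32 + 1·0.21
 = 3.68 + 2.16 + 1.28 + 0.21
 = 7.33

7.33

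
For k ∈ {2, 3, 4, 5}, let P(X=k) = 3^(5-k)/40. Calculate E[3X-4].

E[3X-4] = Σ (3x-4)·P(X=x)
 = 2·27/40 + 5·9/40 + 8·3/40 + 11·1/40
 = 27/20 + 9/8 + 3/5 + 11/40
 = 67/20

3.35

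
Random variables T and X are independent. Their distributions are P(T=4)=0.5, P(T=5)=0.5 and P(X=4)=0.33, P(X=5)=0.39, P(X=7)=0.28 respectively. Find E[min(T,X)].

E[min(T,X)] = Σ_t Σ_x min(t,x) · P(T=t)P(X=x)
 = 4·0.165 + 4·0.195 + 4·0.14 + 4·0.165 + 5·0.195 + 5·0.14
 = 0.66 + 0.78 + 0.56 + 0.66 + 0.975 + 0.7
 = 4.335

4.335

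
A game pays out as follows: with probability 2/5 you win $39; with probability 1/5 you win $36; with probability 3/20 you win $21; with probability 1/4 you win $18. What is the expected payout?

30.45

E[payout] = 39·2/5 + 36·1/5 + 21·3/20 + 18·1/4
 = 78/5 + 36/5 + 63/20 + 9/2
 = 609/20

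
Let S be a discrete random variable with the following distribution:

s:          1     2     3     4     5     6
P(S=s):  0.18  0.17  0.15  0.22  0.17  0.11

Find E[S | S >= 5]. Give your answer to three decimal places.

P(S >= 5) = 0.17 + 0.11 = 0.28.
E[S | S >= 5] = [5·0.17 + 6·0.11] / 0.28
 = 1.51 / 0.28
 = 151/28

5.393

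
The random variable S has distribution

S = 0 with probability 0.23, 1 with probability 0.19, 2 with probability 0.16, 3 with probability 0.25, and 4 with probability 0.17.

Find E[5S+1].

10.7

E[5S+1] = Σ (5s+1)·P(S=s)
 = 1·0.23 + 6·0.19 + 11·0.16 + 16·0.25 + 21·0.17
 = 0.23 + 1.14 + 1.76 + 4 + 3.57
 = 10.7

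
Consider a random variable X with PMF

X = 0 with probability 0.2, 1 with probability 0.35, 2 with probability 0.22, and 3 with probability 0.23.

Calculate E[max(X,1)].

E[max(X,1)] = Σ max(x,1)·P(X=x)
 = 1·0.2 + 1·0.35 + 2·0.22 + 3·0.23
 = 0.2 + 0.35 + 0.44 + 0.69
 = 1.68

1.68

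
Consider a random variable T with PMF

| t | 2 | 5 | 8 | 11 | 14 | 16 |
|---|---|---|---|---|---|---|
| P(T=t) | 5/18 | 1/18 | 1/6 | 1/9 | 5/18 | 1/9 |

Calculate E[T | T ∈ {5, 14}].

P(T ∈ {5, 14}) = 1/18 + 5/18 = 1/3.
E[T | T ∈ {5, 14}] = [5·1/18 + 14·5/18] / (1/3)
 = 25/6 / (1/3)
 = 25/2

12.5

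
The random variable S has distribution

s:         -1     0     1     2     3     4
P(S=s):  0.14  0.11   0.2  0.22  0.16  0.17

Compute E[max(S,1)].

2.05

E[max(S,1)] = Σ max(s,1)·P(S=s)
 = 1·0.14 + 1·0.11 + 1·0.2 + 2·0.22 + 3·0.16 + 4·0.17
 = 0.14 + 0.11 + 0.2 + 0.44 + 0.48 + 0.68
 = 2.05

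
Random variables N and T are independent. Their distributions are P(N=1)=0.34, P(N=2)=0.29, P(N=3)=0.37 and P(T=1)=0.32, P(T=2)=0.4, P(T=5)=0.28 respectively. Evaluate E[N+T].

4.55

E[N+T] = Σ_n Σ_t (n+t) · P(N=n)P(T=t)
 = 2·0.1088 + 3·0.136 + 6·0.0952 + 3·0.0928 + 4·0.116 + 7·0.0812 + 4·0.1184 + 5·0.148 + 8·0.1036
 = 0.2176 + 0.408 + 0.5712 + 0.2784 + 0.464 + 0.5684 + 0.4736 + 0.74 + 0.8288
 = 4.55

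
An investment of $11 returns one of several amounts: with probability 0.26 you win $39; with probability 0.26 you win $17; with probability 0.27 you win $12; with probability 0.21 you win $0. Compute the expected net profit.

E[payout] = 39·0.26 + 17·0.26 + 12·0.27 + 0·0.21
 = 10.14 + 4.42 + 3.24 + 0
 = 17.8
Net = 17.8 - 11 = 6.8

6.8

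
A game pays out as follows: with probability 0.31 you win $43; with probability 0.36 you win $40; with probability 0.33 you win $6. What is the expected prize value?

29.71

E[payout] = 43·0.31 + 40·0.36 + 6·0.33
 = 13.33 + 14.4 + 1.98
 = 29.71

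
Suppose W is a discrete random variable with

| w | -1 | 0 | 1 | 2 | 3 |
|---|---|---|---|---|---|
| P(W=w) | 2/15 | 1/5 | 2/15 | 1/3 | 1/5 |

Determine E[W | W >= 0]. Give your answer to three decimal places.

1.615

P(W >= 0) = 1/5 + 2/15 + 1/3 + 1/5 = 13/15.
E[W | W >= 0] = [0·1/5 + 1·2/15 + 2·1/3 + 3·1/5] / (13/15)
 = 7/5 / (13/15)
 = 21/13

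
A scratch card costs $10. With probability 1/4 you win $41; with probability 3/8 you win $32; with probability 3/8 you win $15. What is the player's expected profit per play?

E[payout] = 41·1/4 + 32·3/8 + 15·3/8
 = 41/4 + 12 + 45/8
 = 223/8
Net = 223/8 - 10 = 143/8

17.875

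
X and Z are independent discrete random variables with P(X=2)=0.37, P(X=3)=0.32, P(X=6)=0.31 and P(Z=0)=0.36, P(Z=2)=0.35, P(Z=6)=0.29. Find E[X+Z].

6

E[X+Z] = Σ_x Σ_z (x+z) · P(X=x)P(Z=z)
 = 2·0.1332 + 4·0.1295 + 8·0.1073 + 3·0.1152 + 5·0.112 + 9·0.0928 + 6·0.1116 + 8·0.1085 + 12·0.0899
 = 0.2664 + 0.518 + 0.8584 + 0.3456 + 0.56 + 0.8352 + 0.6696 + 0.868 + 1.0788
 = 6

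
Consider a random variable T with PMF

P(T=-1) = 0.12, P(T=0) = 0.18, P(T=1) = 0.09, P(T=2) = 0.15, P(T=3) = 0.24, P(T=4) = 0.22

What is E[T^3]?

E[T^3] = Σ t^3·P(T=t)
 = (-1)·0.12 + 0·0.18 + 1·0.09 + 8·0.15 + 27·0.24 + 64·0.22
 = (-0.12) + 0 + 0.09 + 1.2 + 6.48 + 14.08
 = 21.73

21.73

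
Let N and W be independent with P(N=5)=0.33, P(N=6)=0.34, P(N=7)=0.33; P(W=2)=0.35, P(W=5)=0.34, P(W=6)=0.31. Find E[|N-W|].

E[|N-W|] = Σ_n Σ_w |n-w| · P(N=n)P(W=w)
 = 3·0.1155 + 0·0.1122 + 1·0.1023 + 4·0.119 + 1·0.1156 + 0·0.1054 + 5·0.1155 + 2·0.1122 + 1·0.1023
 = 0.3465 + 0 + 0.1023 + 0.476 + 0.1156 + 0 + 0.5775 + 0.2244 + 0.1023
 = 1.9446

1.9446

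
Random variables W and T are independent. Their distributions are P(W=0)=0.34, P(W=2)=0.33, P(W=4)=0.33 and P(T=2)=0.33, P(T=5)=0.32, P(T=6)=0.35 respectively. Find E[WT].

E[WT] = Σ_w Σ_t wt · P(W=w)P(T=t)
 = 0·0.1122 + 0·0.1088 + 0·0.119 + 4·0.1089 + 10·0.1056 + 12·0.1155 + 8·0.1089 + 20·0.1056 + 24·0.1155
 = 0 + 0 + 0 + 0.4356 + 1.056 + 1.386 + 0.8712 + 2.112 + 2.772
 = 8.6328

8.6328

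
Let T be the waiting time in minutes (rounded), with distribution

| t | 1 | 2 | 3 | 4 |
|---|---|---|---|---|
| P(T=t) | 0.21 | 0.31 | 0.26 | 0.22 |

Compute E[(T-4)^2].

3.39

E[(T-4)^2] = Σ (t-4)^2·P(T=t)
 = 9·0.21 + 4·0.31 + 1·0.26 + 0·0.22
 = 1.89 + 1.24 + 0.26 + 0
 = 3.39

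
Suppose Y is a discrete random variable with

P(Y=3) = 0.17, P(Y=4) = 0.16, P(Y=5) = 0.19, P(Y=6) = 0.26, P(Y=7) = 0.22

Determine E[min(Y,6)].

4.98

E[min(Y,6)] = Σ min(y,6)·P(Y=y)
 = 3·0.17 + 4·0.16 + 5·0.19 + 6·0.26 + 6·0.22
 = 0.51 + 0.64 + 0.95 + 1.56 + 1.32
 = 4.98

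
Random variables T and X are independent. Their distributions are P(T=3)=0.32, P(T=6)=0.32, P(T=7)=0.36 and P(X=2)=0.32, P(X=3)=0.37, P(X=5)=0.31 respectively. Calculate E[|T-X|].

2.4968

E[|T-X|] = Σ_t Σ_x |t-x| · P(T=t)P(X=x)
 = 1·0.1024 + 0·0.1184 + 2·0.0992 + 4·0.1024 + 3·0.1184 + 1·0.0992 + 5·0.1152 + 4·0.1332 + 2·0.1116
 = 0.1024 + 0 + 0.1984 + 0.4096 + 0.3552 + 0.0992 + 0.576 + 0.5328 + 0.2232
 = 2.4968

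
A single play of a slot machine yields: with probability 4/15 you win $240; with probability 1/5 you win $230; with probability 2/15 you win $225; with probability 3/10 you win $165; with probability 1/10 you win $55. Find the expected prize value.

195

E[payout] = 240·4/15 + 230·1/5 + 225·2/15 + 165·3/10 + 55·1/10
 = 64 + 46 + 30 + 99/2 + 11/2
 = 195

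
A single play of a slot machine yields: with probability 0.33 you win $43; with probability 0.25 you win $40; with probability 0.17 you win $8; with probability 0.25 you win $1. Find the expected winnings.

25.8

E[payout] = 43·0.33 + 40·0.25 + 8·0.17 + 1·0.25
 = 14.19 + 10 + 1.36 + 0.25
 = 25.8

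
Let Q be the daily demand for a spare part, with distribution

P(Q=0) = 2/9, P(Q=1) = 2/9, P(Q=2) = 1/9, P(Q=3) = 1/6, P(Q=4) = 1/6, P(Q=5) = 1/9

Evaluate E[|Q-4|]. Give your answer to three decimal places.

2.056

E[|Q-4|] = Σ |q-4|·P(Q=q)
 = 4·2/9 + 3·2/9 + 2·1/9 + 1·1/6 + 0·1/6 + 1·1/9
 = 8/9 + 2/3 + 2/9 + 1/6 + 0 + 1/9
 = 37/18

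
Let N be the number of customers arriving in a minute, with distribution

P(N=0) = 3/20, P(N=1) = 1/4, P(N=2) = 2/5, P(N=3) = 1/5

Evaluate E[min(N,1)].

E[min(N,1)] = Σ min(n,1)·P(N=n)
 = 0·3/20 + 1·1/4 + 1·2/5 + 1·1/5
 = 0 + 1/4 + 2/5 + 1/5
 = 17/20

0.85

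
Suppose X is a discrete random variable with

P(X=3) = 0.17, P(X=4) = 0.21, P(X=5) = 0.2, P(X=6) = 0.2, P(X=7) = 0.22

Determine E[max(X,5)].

E[max(X,5)] = Σ max(x,5)·P(X=x)
 = 5·0.17 + 5·0.21 + 5·0.2 + 6·0.2 + 7·0.22
 = 0.85 + 1.05 + 1 + 1.2 + 1.54
 = 5.64

5.64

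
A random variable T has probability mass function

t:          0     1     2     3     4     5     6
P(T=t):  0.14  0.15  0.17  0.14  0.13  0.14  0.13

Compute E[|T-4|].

E[|T-4|] = Σ |t-4|·P(T=t)
 = 4·0.14 + 3·0.15 + 2·0.17 + 1·0.14 + 0·0.13 + 1·0.14 + 2·0.13
 = 0.56 + 0.45 + 0.34 + 0.14 + 0 + 0.14 + 0.26
 = 1.89

1.89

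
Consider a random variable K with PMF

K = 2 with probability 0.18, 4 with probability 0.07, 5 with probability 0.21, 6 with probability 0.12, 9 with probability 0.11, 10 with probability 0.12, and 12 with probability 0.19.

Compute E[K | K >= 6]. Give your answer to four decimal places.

9.6111

P(K >= 6) = 0.12 + 0.11 + 0.12 + 0.19 = 0.54.
E[K | K >= 6] = [6·0.12 + 9·0.11 + 10·0.12 + 12·0.19] / 0.54
 = 5.19 / 0.54
 = 173/18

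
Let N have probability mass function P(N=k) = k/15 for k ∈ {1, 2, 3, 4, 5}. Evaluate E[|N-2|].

1.8

E[|N-2|] = Σ |n-2|·P(N=n)
 = 1·1/15 + 0·2/15 + 1·1/5 + 2·4/15 + 3·1/3
 = 1/15 + 0 + 1/5 + 8/15 + 1
 = 9/5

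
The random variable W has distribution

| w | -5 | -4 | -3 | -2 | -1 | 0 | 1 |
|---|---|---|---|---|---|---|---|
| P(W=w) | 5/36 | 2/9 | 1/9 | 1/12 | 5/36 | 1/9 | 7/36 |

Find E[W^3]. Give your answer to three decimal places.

E[W^3] = Σ w^3·P(W=w)
 = (-125)·5/36 + (-64)·2/9 + (-27)·1/9 + (-8)·1/12 + (-1)·5/36 + 0·1/9 + 1·7/36
 = (-625/36) + (-128/9) + (-3) + (-2/3) + (-5/36) + 0 + 7/36
 = -1267/36

-35.194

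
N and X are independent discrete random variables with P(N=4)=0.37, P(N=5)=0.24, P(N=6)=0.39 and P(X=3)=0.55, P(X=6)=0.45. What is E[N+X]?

9.37

E[N+X] = Σ_n Σ_x (n+x) · P(N=n)P(X=x)
 = 7·0.2035 + 10·0.1665 + 8·0.132 + 11·0.108 + 9·0.2145 + 12·0.1755
 = 1.4245 + 1.665 + 1.056 + 1.188 + 1.9305 + 2.106
 = 9.37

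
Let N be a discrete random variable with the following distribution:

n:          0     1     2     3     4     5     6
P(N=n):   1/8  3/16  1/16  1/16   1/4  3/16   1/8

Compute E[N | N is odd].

P(N is odd) = 3/16 + 1/16 + 3/16 = 7/16.
E[N | N is odd] = [1·3/16 + 3·1/16 + 5·3/16] / (7/16)
 = 21/16 / (7/16)
 = 3

3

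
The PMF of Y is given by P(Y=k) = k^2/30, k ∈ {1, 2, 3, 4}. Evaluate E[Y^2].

E[Y^2] = Σ y^2·P(Y=y)
 = 1·1/30 + 4·2/15 + 9·3/10 + 16·8/15
 = 1/30 + 8/15 + 27/10 + 128/15
 = 59/5

11.8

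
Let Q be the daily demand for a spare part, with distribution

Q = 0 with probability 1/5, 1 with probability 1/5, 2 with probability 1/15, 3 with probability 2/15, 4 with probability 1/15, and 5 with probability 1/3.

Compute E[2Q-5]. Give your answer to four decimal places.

0.3333

E[2Q-5] = Σ (2q-5)·P(Q=q)
 = (-5)·1/5 + (-3)·1/5 + (-1)·1/15 + 1·2/15 + 3·1/15 + 5·1/3
 = (-1) + (-3/5) + (-1/15) + 2/15 + 1/5 + 5/3
 = 1/3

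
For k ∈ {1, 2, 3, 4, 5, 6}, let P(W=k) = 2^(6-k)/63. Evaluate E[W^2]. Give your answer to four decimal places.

E[W^2] = Σ w^2·P(W=w)
 = 1·32/63 + 4·16/63 + 9·8/63 + 16·4/63 + 25·2/63 + 36·1/63
 = 32/63 + 64/63 + 8/7 + 64/63 + 50/63 + 4/7
 = 106/21

5.0476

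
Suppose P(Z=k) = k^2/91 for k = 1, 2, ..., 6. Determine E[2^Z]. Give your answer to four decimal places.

37.9121

E[2^Z] = Σ 2^z·P(Z=z)
 = 2·1/91 + 4·4/91 + 8·9/91 + 16·16/91 + 32·25/91 + 64·36/91
 = 2/91 + 16/91 + 72/91 + 256/91 + 800/91 + 2304/91
 = 3450/91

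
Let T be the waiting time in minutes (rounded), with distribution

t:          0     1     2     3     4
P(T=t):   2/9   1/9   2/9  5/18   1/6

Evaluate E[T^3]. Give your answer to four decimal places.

20.0556

E[T^3] = Σ t^3·P(T=t)
 = 0·2/9 + 1·1/9 + 8·2/9 + 27·5/18 + 64·1/6
 = 0 + 1/9 + 16/9 + 15/2 + 32/3
 = 361/18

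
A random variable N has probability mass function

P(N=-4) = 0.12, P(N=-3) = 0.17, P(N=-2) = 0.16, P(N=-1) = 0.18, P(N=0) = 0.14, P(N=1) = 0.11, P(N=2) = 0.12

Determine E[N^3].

E[N^3] = Σ n^3·P(N=n)
 = (-64)·0.12 + (-27)·0.17 + (-8)·0.16 + (-1)·0.18 + 0·0.14 + 1·0.11 + 8·0.12
 = (-7.68) + (-4.59) + (-1.28) + (-0.18) + 0 + 0.11 + 0.96
 = -12.66

-12.66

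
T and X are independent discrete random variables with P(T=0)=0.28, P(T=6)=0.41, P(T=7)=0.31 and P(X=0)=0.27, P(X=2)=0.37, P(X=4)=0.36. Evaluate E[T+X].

6.81

E[T+X] = Σ_t Σ_x (t+x) · P(T=t)P(X=x)
 = 0·0.0756 + 2·0.1036 + 4·0.1008 + 6·0.1107 + 8·0.1517 + 10·0.1476 + 7·0.0837 + 9·0.1147 + 11·0.1116
 = 0 + 0.2072 + 0.4032 + 0.6642 + 1.2136 + 1.476 + 0.5859 + 1.0323 + 1.2276
 = 6.81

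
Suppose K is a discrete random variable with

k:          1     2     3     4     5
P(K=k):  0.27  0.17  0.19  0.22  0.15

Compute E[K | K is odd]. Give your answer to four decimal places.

2.6066

P(K is odd) = 0.27 + 0.19 + 0.15 = 0.61.
E[K | K is odd] = [1·0.27 + 3·0.19 + 5·0.15] / 0.61
 = 1.59 / 0.61
 = 159/61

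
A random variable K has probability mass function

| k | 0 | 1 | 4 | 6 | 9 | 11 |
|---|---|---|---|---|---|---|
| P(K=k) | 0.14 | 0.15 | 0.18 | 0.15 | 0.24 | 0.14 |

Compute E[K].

E[K] = Σ k·P(K=k)
 = 0·0.14 + 1·0.15 + 4·0.18 + 6·0.15 + 9·0.24 + 11·0.14
 = 0 + 0.15 + 0.72 + 0.9 + 2.16 + 1.54
 = 5.47

5.47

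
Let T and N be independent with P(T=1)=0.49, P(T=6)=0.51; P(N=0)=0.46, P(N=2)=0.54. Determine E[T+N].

4.63

E[T+N] = Σ_t Σ_n (t+n) · P(T=t)P(N=n)
 = 1·0.2254 + 3·0.2646 + 6·0.2346 + 8·0.2754
 = 0.2254 + 0.7938 + 1.4076 + 2.2032
 = 4.63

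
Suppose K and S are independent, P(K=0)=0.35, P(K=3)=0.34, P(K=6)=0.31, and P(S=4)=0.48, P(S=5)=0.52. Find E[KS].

E[KS] = Σ_k Σ_s ks · P(K=k)P(S=s)
 = 0·0.168 + 0·0.182 + 12·0.1632 + 15·0.1768 + 24·0.1488 + 30·0.1612
 = 0 + 0 + 1.9584 + 2.652 + 3.5712 + 4.836
 = 13.0176

13.0176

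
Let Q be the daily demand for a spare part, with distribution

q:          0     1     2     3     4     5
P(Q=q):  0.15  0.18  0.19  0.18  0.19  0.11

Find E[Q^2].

E[Q^2] = Σ q^2·P(Q=q)
 = 0·0.15 + 1·0.18 + 4·0.19 + 9·0.18 + 16·0.19 + 25·0.11
 = 0 + 0.18 + 0.76 + 1.62 + 3.04 + 2.75
 = 8.35

8.35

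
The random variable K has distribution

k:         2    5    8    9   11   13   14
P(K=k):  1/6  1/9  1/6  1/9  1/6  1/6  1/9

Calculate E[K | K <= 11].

P(K <= 11) = 1/6 + 1/9 + 1/6 + 1/9 + 1/6 = 13/18.
E[K | K <= 11] = [2·1/6 + 5·1/9 + 8·1/6 + 9·1/9 + 11·1/6] / (13/18)
 = 91/18 / (13/18)
 = 7

7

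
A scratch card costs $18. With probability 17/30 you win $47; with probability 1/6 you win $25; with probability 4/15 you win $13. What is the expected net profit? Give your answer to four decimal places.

16.2667

E[payout] = 47·17/30 + 25·1/6 + 13·4/15
 = 799/30 + 25/6 + 52/15
 = 514/15
Net = 514/15 - 18 = 244/15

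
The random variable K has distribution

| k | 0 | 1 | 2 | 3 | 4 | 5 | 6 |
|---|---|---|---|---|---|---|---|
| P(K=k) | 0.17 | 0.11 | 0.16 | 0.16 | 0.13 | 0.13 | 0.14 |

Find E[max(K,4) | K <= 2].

P(K <= 2) = 0.17 + 0.11 + 0.16 = 0.44.
E[max(K,4) | K <= 2] = [4·0.17 + 4·0.11 + 4·0.16] / 0.44
 = 1.76 / 0.44
 = 4

4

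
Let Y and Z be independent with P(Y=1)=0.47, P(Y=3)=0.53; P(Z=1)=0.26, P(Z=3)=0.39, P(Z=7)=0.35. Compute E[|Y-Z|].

E[|Y-Z|] = Σ_y Σ_z |y-z| · P(Y=y)P(Z=z)
 = 0·0.1222 + 2·0.1833 + 6·0.1645 + 2·0.1378 + 0·0.2067 + 4·0.1855
 = 0 + 0.3666 + 0.987 + 0.2756 + 0 + 0.742
 = 2.3712

2.3712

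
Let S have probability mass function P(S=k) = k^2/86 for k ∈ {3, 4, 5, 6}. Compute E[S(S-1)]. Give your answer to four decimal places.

E[S(S-1)] = Σ s(s-1)·P(S=s)
 = 6·9/86 + 12·8/43 + 20·25/86 + 30·18/43
 = 27/43 + 96/43 + 250/43 + 540/43
 = 913/43

21.2326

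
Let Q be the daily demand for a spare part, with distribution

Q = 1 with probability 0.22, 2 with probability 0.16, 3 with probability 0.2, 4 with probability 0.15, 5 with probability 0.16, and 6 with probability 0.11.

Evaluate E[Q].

E[Q] = Σ q·P(Q=q)
 = 1·0.22 + 2·0.16 + 3·0.2 + 4·0.15 + 5·0.16 + 6·0.11
 = 0.22 + 0.32 + 0.6 + 0.6 + 0.8 + 0.66
 = 3.2

3.2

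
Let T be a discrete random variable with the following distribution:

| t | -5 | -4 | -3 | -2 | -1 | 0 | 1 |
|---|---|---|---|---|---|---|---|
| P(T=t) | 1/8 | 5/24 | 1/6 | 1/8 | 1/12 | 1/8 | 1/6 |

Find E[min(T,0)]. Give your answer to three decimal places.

-2.292

E[min(T,0)] = Σ min(t,0)·P(T=t)
 = (-5)·1/8 + (-4)·5/24 + (-3)·1/6 + (-2)·1/8 + (-1)·1/12 + 0·1/8 + 0·1/6
 = (-5/8) + (-5/6) + (-1/2) + (-1/4) + (-1/12) + 0 + 0
 = -55/24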